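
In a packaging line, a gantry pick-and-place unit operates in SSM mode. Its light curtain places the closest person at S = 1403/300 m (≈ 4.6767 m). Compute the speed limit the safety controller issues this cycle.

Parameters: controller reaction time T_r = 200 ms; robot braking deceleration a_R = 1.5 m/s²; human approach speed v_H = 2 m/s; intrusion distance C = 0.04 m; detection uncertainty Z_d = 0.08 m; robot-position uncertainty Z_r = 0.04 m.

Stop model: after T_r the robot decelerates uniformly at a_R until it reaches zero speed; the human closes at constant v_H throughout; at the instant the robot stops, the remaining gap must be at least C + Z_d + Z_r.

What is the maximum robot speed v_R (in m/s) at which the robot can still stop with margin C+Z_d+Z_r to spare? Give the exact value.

v_R_max = 19/10 m/s = 1.9000 m/s

quadratic (1/3)·v² + (23/15)·v + (-247/60) = 0
  disc = (23/15)² − 4·(1/3)·(-247/60) = 196/25 ; √disc = 14/5
  v_R = (−(23/15) + 14/5) / (2·(1/3)) = 19/10 m/s
check:
braking lasts T_s = (19/10)/(3/2) = 1.2667 s
robot in T_r: 1.9000·0.2000 = 0.3800 m
braking distance = 1.9000²/(2·1.5000) = 1.2033 m
person approaches 2.0000·(0.2000+1.2667) = 2.9333 m
residual clearance needed = 0.0400+0.0800+0.0400 = 0.1600 m
sum ≈ 0.3800+1.2033+2.9333+0.1600 ≈ 4.6767 m = S ✓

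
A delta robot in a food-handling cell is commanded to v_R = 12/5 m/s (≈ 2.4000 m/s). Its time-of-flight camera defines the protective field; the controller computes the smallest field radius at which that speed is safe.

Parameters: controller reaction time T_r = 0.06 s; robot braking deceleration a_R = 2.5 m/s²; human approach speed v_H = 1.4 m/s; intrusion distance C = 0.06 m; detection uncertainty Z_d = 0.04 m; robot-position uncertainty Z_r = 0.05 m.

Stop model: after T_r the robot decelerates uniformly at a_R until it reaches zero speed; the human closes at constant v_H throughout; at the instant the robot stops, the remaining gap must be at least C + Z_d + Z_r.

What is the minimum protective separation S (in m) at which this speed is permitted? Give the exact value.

S_min = 1437/500 m = 2.8740 m

braking lasts T_s = (12/5)/(5/2) = 0.9600 s
reaction-phase robot travel = 2.4000·0.0600 = 0.1440 m
robot under decel: 2.4000²/(2·2.5000) = 1.1520 m
human closes 1.4000·1.0200 = 1.4280 m
margins: 0.0600+0.0400+0.0500 = 0.1500 m
S_min ≈ 0.1440+1.1520+1.4280+0.1500  ⇒  S_min = 1437/500 m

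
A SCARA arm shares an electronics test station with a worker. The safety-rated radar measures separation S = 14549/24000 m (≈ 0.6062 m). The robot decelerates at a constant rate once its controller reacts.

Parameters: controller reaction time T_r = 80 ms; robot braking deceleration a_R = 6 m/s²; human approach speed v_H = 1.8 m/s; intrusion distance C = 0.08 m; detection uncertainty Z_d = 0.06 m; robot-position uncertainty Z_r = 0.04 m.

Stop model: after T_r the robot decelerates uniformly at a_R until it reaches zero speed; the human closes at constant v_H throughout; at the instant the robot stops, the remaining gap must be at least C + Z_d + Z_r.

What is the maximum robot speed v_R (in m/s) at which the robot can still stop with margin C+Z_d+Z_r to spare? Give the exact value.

v_R_max = 13/20 m/s = 0.6500 m/s

at the boundary: (1/12)·v² + (19/50)·v + (-6773/24000) = 0
  disc = (19/50)² − 4·(1/12)·(-6773/24000) = 85849/360000 ; √disc = 293/600
  v_R = (−(19/50) + 293/600) / (2·(1/12)) = 13/20 m/s
check:
braking lasts T_s = (13/20)/6 = 0.1083 s
robot covers v_R·T_r = 0.6500·0.0800 = 0.0520 m before braking
braking distance = 0.6500²/(2·6.0000) = 0.0352 m
person approaches 1.8000·(0.0800+0.1083) = 0.3390 m
residual clearance needed = 0.0800+0.0600+0.0400 = 0.1800 m
sum ≈ 0.0520+0.0352+0.3390+0.1800 ≈ 0.6062 m = S ✓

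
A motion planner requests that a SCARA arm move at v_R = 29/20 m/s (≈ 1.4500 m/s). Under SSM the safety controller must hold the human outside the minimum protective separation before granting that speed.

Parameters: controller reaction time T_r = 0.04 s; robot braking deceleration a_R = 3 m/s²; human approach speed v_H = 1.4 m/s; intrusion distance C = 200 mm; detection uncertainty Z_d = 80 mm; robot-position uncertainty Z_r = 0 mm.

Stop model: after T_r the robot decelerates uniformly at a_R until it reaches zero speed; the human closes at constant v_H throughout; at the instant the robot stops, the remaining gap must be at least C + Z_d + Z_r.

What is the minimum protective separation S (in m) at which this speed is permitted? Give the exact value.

S_min = 17053/12000 m = 1.4211 m

braking lasts T_s = (29/20)/3 = 0.4833 s
robot covers v_R·T_r = 1.4500·0.0400 = 0.0580 m before braking
robot covers 1.4500·0.4833 − ½·3.0000·0.4833² = 0.3504 m while stopping
person approaches 1.4000·(0.0400+0.4833) = 0.7327 m
residual clearance needed = 0.2000+0.0800+0.0000 = 0.2800 m
S_min ≈ 0.0580+0.3504+0.7327+0.2800  ⇒  S_min = 17053/12000 m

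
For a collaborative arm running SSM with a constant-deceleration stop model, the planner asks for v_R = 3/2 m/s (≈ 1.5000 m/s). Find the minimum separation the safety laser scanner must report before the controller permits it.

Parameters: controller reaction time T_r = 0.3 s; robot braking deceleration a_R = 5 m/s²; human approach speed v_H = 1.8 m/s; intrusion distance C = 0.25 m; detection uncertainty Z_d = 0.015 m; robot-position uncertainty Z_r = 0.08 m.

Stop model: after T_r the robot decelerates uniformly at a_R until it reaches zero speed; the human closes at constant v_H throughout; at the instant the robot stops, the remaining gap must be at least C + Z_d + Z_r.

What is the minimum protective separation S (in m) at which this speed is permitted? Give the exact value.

S_min = 21/10 m = 2.1000 m

braking lasts T_s = (3/2)/5 = 0.3000 s
reaction-phase robot travel = 1.5000·0.3000 = 0.4500 m
braking distance = 1.5000²/(2·5.0000) = 0.2250 m
human closes 1.8000·0.6000 = 1.0800 m
C+Z_d+Z_r = 0.2500+0.0150+0.0800 = 0.3450 m
S_min ≈ 0.4500+0.2250+1.0800+0.3450  ⇒  S_min = 21/10 m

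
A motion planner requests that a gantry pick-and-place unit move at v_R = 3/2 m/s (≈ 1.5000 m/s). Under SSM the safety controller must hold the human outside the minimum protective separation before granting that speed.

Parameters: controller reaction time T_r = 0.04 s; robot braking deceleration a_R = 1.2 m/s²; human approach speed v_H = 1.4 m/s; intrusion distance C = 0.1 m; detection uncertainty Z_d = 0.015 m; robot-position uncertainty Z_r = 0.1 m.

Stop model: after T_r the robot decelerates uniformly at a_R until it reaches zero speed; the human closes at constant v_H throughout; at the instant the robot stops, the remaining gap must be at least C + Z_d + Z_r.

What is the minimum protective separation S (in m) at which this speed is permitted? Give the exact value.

braking lasts T_s = (3/2)/(6/5) = 1.2500 s
robot in T_r: 1.5000·0.0400 = 0.0600 m
braking distance = 1.5000²/(2·1.2000) = 0.9375 m
human over T_r+T_s: 1.4000·(0.0400+1.2500) = 1.8060 m
C+Z_d+Z_r = 0.1000+0.0150+0.1000 = 0.2150 m
S_min ≈ 0.0600+0.9375+1.8060+0.2150  ⇒  S_min = 6037/2000 m

S_min = 6037/2000 m = 3.0185 m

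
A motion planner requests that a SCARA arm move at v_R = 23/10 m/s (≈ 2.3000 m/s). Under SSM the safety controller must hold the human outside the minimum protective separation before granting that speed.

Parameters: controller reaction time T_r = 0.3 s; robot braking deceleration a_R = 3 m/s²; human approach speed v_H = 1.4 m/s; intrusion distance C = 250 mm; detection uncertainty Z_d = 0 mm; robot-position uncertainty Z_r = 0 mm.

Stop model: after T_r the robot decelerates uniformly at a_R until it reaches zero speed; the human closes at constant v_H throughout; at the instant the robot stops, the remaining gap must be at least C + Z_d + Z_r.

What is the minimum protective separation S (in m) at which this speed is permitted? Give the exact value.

S_min = 663/200 m = 3.3150 m

stop time T_s = (23/10)/3 = 0.7667 s
reaction-phase robot travel = 2.3000·0.3000 = 0.6900 m
robot under decel: 2.3000²/(2·3.0000) = 0.8817 m
human over T_r+T_s: 1.4000·(0.3000+0.7667) = 1.4933 m
residual clearance needed = 0.2500+0.0000+0.0000 = 0.2500 m
S_min ≈ 0.6900+0.8817+1.4933+0.2500  ⇒  S_min = 663/200 m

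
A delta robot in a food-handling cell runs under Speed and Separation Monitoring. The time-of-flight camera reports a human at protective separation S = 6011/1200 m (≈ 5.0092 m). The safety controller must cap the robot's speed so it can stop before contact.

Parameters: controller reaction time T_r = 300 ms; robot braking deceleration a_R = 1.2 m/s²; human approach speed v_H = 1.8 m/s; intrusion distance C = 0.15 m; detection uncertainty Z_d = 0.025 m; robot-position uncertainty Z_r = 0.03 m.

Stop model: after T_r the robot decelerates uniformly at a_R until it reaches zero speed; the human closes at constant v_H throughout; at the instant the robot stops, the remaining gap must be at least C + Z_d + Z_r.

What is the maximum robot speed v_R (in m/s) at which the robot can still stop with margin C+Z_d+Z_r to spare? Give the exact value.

quadratic (5/12)·v² + (9/5)·v + (-5117/1200) = 0
  disc = (9/5)² − 4·(5/12)·(-5117/1200) = 37249/3600 ; √disc = 193/60
  v_R = (−(9/5) + 193/60) / (2·(5/12)) = 17/10 m/s
check:
stop time T_s = (17/10)/(6/5) = 1.4167 s
robot in T_r: 1.7000·0.3000 = 0.5100 m
robot under decel: 1.7000²/(2·1.2000) = 1.2042 m
person approaches 1.8000·(0.3000+1.4167) = 3.0900 m
residual clearance needed = 0.1500+0.0250+0.0300 = 0.2050 m
sum ≈ 0.5100+1.2042+3.0900+0.2050 ≈ 5.0092 m = S ✓

v_R_max = 17/10 m/s = 1.7000 m/s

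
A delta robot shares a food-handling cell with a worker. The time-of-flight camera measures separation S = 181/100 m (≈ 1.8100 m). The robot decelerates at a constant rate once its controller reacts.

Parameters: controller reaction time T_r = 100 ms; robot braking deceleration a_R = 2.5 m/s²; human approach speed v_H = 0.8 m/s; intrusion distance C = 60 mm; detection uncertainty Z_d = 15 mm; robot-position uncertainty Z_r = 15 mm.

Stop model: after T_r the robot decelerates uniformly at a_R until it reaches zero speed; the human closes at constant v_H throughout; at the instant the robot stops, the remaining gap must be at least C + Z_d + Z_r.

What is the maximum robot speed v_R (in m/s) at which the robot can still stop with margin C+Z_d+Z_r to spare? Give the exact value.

at the boundary: (1/5)·v² + (21/50)·v + (-41/25) = 0
  disc = (21/50)² − 4·(1/5)·(-41/25) = 3721/2500 ; √disc = 61/50
  v_R = (−(21/50) + 61/50) / (2·(1/5)) = 2 m/s
check:
T_s = v_R/a_R = 2/(5/2) = 0.8000 s
reaction-phase robot travel = 2.0000·0.1000 = 0.2000 m
robot covers 2.0000·0.8000 − ½·2.5000·0.8000² = 0.8000 m while stopping
human over T_r+T_s: 0.8000·(0.1000+0.8000) = 0.7200 m
residual clearance needed = 0.0600+0.0150+0.0150 = 0.0900 m
sum ≈ 0.2000+0.8000+0.7200+0.0900 ≈ 1.8100 m = S ✓

v_R_max = 2 m/s = 2.0000 m/s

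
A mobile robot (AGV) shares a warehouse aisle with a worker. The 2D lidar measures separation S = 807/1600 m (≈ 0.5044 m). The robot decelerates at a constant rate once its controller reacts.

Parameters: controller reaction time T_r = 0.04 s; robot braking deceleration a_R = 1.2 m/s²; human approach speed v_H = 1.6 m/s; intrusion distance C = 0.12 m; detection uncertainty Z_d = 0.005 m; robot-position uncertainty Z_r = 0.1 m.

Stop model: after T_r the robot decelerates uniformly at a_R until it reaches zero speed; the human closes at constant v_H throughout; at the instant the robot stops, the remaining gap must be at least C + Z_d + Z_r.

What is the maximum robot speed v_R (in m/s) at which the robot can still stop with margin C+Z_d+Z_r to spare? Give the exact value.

at the boundary: (5/12)·v² + (103/75)·v + (-1723/8000) = 0
  disc = (103/75)² − 4·(5/12)·(-1723/8000) = 808201/360000 ; √disc = 899/600
  v_R = (−(103/75) + 899/600) / (2·(5/12)) = 3/20 m/s
check:
T_s = v_R/a_R = (3/20)/(6/5) = 0.1250 s
reaction-phase robot travel = 0.1500·0.0400 = 0.0060 m
robot covers 0.1500·0.1250 − ½·1.2000·0.1250² = 0.0094 m while stopping
human over T_r+T_s: 1.6000·(0.0400+0.1250) = 0.2640 m
C+Z_d+Z_r = 0.1200+0.0050+0.1000 = 0.2250 m
sum ≈ 0.0060+0.0094+0.2640+0.2250 ≈ 0.5044 m = S ✓

v_R_max = 3/20 m/s = 0.1500 m/s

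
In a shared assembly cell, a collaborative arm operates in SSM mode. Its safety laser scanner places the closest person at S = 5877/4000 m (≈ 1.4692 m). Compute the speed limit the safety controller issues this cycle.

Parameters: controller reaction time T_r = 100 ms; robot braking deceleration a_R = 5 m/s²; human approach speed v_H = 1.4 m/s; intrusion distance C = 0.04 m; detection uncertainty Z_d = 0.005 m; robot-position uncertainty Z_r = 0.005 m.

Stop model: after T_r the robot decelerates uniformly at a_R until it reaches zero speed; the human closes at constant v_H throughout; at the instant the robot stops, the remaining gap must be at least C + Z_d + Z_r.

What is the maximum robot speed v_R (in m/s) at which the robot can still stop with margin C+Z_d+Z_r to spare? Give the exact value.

v_R_max = 43/20 m/s = 2.1500 m/s

collect terms ⇒ (1/10)·v_R² + (19/50)·v_R + (-5117/4000) = 0
  disc = (19/50)² − 4·(1/10)·(-5117/4000) = 6561/10000 ; √disc = 81/100
  v_R = (−(19/50) + 81/100) / (2·(1/10)) = 43/20 m/s
check:
T_s = v_R/a_R = (43/20)/5 = 0.4300 s
robot covers v_R·T_r = 2.1500·0.1000 = 0.2150 m before braking
robot under decel: 2.1500²/(2·5.0000) = 0.4622 m
human closes 1.4000·0.5300 = 0.7420 m
residual clearance needed = 0.0400+0.0050+0.0050 = 0.0500 m
sum ≈ 0.2150+0.4622+0.7420+0.0500 ≈ 1.4692 m = S ✓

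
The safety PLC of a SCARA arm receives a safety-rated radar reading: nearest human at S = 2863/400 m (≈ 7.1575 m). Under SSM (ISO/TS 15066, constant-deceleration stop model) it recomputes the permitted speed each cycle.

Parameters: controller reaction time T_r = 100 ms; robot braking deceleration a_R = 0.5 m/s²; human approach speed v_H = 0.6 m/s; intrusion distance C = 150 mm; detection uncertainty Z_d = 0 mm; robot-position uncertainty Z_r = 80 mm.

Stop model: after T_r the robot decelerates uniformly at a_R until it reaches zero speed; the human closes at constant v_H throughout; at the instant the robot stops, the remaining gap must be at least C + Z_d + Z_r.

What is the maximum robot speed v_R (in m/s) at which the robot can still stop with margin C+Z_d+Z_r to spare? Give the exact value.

at the boundary: (1)·v² + (13/10)·v + (-2747/400) = 0
  disc = (13/10)² − 4·(1)·(-2747/400) = 729/25 ; √disc = 27/5
  v_R = (−(13/10) + 27/5) / (2·(1)) = 41/20 m/s
check:
braking lasts T_s = (41/20)/(1/2) = 4.1000 s
robot covers v_R·T_r = 2.0500·0.1000 = 0.2050 m before braking
robot covers 2.0500·4.1000 − ½·0.5000·4.1000² = 4.2025 m while stopping
person approaches 0.6000·(0.1000+4.1000) = 2.5200 m
residual clearance needed = 0.1500+0.0000+0.0800 = 0.2300 m
sum ≈ 0.2050+4.2025+2.5200+0.2300 ≈ 7.1575 m = S ✓

v_R_max = 41/20 m/s = 2.0500 m/s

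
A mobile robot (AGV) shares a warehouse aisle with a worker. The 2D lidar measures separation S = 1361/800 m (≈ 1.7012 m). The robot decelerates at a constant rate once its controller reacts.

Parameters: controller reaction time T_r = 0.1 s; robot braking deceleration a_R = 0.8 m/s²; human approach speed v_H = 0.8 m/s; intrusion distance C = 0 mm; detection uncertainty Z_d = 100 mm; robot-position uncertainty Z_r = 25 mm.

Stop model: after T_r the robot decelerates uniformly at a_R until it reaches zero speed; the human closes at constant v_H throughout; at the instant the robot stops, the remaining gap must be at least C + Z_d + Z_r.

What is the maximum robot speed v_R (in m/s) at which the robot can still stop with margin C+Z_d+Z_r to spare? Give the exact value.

v_R_max = 9/10 m/s = 0.9000 m/s

at the boundary: (5/8)·v² + (11/10)·v + (-1197/800) = 0
  disc = (11/10)² − 4·(5/8)·(-1197/800) = 7921/1600 ; √disc = 89/40
  v_R = (−(11/10) + 89/40) / (2·(5/8)) = 9/10 m/s
check:
stop time T_s = (9/10)/(4/5) = 1.1250 s
reaction-phase robot travel = 0.9000·0.1000 = 0.0900 m
braking distance = 0.9000²/(2·0.8000) = 0.5062 m
person approaches 0.8000·(0.1000+1.1250) = 0.9800 m
C+Z_d+Z_r = 0.0000+0.1000+0.0250 = 0.1250 m
sum ≈ 0.0900+0.5062+0.9800+0.1250 ≈ 1.7012 m = S ✓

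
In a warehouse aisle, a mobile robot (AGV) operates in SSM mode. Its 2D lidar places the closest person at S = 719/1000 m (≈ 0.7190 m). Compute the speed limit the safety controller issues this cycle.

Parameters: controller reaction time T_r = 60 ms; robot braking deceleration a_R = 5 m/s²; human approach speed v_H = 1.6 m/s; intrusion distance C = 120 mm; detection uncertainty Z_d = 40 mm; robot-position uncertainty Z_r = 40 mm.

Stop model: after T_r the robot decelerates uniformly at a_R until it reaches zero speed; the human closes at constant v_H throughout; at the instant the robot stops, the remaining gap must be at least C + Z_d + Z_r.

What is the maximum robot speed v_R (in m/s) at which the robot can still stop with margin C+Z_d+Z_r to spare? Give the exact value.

at the boundary: (1/10)·v² + (19/50)·v + (-423/1000) = 0
  disc = (19/50)² − 4·(1/10)·(-423/1000) = 196/625 ; √disc = 14/25
  v_R = (−(19/50) + 14/25) / (2·(1/10)) = 9/10 m/s
check:
braking lasts T_s = (9/10)/5 = 0.1800 s
robot in T_r: 0.9000·0.0600 = 0.0540 m
robot covers 0.9000·0.1800 − ½·5.0000·0.1800² = 0.0810 m while stopping
human over T_r+T_s: 1.6000·(0.0600+0.1800) = 0.3840 m
residual clearance needed = 0.1200+0.0400+0.0400 = 0.2000 m
sum ≈ 0.0540+0.0810+0.3840+0.2000 ≈ 0.7190 m = S ✓

v_R_max = 9/10 m/s = 0.9000 m/s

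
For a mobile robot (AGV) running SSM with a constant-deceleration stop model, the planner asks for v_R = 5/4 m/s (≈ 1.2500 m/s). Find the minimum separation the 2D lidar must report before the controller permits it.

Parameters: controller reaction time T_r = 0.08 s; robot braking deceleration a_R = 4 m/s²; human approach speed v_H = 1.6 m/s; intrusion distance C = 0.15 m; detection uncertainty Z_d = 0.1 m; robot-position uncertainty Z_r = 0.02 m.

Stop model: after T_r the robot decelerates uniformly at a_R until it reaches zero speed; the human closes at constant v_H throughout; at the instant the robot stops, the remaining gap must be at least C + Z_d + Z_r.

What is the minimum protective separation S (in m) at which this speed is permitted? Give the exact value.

S_min = 19093/16000 m = 1.1933 m

stop time T_s = (5/4)/4 = 0.3125 s
reaction-phase robot travel = 1.2500·0.0800 = 0.1000 m
robot covers 1.2500·0.3125 − ½·4.0000·0.3125² = 0.1953 m while stopping
human closes 1.6000·0.3925 = 0.6280 m
residual clearance needed = 0.1500+0.1000+0.0200 = 0.2700 m
S_min ≈ 0.1000+0.1953+0.6280+0.2700  ⇒  S_min = 19093/16000 m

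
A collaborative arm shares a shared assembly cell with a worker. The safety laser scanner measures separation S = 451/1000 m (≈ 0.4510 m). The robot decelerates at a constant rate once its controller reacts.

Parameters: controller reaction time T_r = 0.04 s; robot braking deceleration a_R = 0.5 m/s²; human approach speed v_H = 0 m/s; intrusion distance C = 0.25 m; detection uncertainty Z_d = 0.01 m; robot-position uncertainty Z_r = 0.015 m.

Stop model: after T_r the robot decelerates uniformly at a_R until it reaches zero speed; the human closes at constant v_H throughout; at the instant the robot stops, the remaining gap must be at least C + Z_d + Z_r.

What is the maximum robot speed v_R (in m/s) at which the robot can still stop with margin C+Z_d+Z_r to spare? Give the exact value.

quadratic (1)·v² + (1/25)·v + (-22/125) = 0
  disc = (1/25)² − 4·(1)·(-22/125) = 441/625 ; √disc = 21/25
  v_R = (−(1/25) + 21/25) / (2·(1)) = 2/5 m/s
check:
stop time T_s = (2/5)/(1/2) = 0.8000 s
reaction-phase robot travel = 0.4000·0.0400 = 0.0160 m
robot under decel: 0.4000²/(2·0.5000) = 0.1600 m
human closes 0.0000·0.8400 = 0.0000 m
residual clearance needed = 0.2500+0.0100+0.0150 = 0.2750 m
sum ≈ 0.0160+0.1600+0.0000+0.2750 ≈ 0.4510 m = S ✓

v_R_max = 2/5 m/s = 0.4000 m/s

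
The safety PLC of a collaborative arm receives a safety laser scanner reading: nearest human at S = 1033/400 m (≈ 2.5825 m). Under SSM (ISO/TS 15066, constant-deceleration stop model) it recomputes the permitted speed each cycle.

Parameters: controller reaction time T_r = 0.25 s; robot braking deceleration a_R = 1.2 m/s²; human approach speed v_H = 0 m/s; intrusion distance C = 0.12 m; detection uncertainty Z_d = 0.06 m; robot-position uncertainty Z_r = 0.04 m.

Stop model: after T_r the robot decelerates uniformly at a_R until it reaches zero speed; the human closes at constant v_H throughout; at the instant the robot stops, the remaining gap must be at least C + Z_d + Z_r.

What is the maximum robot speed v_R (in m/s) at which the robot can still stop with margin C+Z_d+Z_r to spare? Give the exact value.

v_R_max = 21/10 m/s = 2.1000 m/s

collect terms ⇒ (5/12)·v_R² + (1/4)·v_R + (-189/80) = 0
  disc = (1/4)² − 4·(5/12)·(-189/80) = 4 ; √disc = 2
  v_R = (−(1/4) + 2) / (2·(5/12)) = 21/10 m/s
check:
T_s = v_R/a_R = (21/10)/(6/5) = 1.7500 s
robot covers v_R·T_r = 2.1000·0.2500 = 0.5250 m before braking
braking distance = 2.1000²/(2·1.2000) = 1.8375 m
human over T_r+T_s: 0.0000·(0.2500+1.7500) = 0.0000 m
residual clearance needed = 0.1200+0.0600+0.0400 = 0.2200 m
sum ≈ 0.5250+1.8375+0.0000+0.2200 ≈ 2.5825 m = S ✓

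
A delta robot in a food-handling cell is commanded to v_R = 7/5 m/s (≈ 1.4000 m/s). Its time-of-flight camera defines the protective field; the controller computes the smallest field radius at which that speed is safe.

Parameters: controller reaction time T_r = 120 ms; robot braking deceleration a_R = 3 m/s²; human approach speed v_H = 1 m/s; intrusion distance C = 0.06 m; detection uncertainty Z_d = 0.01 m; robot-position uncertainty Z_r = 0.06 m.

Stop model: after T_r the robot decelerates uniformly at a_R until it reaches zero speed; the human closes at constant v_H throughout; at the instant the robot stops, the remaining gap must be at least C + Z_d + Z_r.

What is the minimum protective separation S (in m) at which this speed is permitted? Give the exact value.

S_min = 1817/1500 m = 1.2113 m

braking lasts T_s = (7/5)/3 = 0.4667 s
reaction-phase robot travel = 1.4000·0.1200 = 0.1680 m
robot covers 1.4000·0.4667 − ½·3.0000·0.4667² = 0.3267 m while stopping
human over T_r+T_s: 1.0000·(0.1200+0.4667) = 0.5867 m
margins: 0.0600+0.0100+0.0600 = 0.1300 m
S_min ≈ 0.1680+0.3267+0.5867+0.1300  ⇒  S_min = 1817/1500 m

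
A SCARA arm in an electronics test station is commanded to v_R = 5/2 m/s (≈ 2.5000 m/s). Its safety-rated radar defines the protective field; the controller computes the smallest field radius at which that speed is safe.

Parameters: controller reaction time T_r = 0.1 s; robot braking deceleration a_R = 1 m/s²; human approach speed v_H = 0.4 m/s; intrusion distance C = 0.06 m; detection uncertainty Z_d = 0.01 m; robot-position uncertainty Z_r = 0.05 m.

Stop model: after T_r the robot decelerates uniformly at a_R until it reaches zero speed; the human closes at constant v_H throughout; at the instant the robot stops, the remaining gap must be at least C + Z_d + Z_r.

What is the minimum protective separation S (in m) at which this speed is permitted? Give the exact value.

S_min = 907/200 m = 4.5350 m

T_s = v_R/a_R = (5/2)/1 = 2.5000 s
reaction-phase robot travel = 2.5000·0.1000 = 0.2500 m
robot covers 2.5000·2.5000 − ½·1.0000·2.5000² = 3.1250 m while stopping
human closes 0.4000·2.6000 = 1.0400 m
C+Z_d+Z_r = 0.0600+0.0100+0.0500 = 0.1200 m
S_min ≈ 0.2500+3.1250+1.0400+0.1200  ⇒  S_min = 907/200 m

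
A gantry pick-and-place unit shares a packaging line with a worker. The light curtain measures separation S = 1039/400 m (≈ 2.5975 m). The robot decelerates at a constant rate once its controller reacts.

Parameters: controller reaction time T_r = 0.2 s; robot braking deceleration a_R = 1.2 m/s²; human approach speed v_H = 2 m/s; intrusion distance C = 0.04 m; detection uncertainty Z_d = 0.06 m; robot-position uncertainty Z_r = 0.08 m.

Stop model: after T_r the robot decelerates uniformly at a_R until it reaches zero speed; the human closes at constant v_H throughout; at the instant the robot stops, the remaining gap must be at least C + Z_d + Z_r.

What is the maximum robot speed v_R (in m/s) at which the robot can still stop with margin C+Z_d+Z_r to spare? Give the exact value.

v_R_max = 9/10 m/s = 0.9000 m/s

at the boundary: (5/12)·v² + (28/15)·v + (-807/400) = 0
  disc = (28/15)² − 4·(5/12)·(-807/400) = 24649/3600 ; √disc = 157/60
  v_R = (−(28/15) + 157/60) / (2·(5/12)) = 9/10 m/s
check:
stop time T_s = (9/10)/(6/5) = 0.7500 s
robot in T_r: 0.9000·0.2000 = 0.1800 m
robot under decel: 0.9000²/(2·1.2000) = 0.3375 m
human over T_r+T_s: 2.0000·(0.2000+0.7500) = 1.9000 m
margins: 0.0400+0.0600+0.0800 = 0.1800 m
sum ≈ 0.1800+0.3375+1.9000+0.1800 ≈ 2.5975 m = S ✓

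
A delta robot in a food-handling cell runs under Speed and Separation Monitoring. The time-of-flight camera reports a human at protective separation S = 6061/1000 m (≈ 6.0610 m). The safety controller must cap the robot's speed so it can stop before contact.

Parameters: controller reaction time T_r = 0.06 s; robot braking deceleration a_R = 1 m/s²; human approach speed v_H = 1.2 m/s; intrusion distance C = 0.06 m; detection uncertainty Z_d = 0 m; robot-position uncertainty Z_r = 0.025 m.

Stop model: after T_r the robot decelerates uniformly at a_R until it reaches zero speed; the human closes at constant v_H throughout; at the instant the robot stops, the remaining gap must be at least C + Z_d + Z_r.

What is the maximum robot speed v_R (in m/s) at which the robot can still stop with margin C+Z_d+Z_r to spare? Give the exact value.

v_R_max = 12/5 m/s = 2.4000 m/s

at the boundary: (1/2)·v² + (63/50)·v + (-738/125) = 0
  disc = (63/50)² − 4·(1/2)·(-738/125) = 33489/2500 ; √disc = 183/50
  v_R = (−(63/50) + 183/50) / (2·(1/2)) = 12/5 m/s
check:
braking lasts T_s = (12/5)/1 = 2.4000 s
robot covers v_R·T_r = 2.4000·0.0600 = 0.1440 m before braking
robot covers 2.4000·2.4000 − ½·1.0000·2.4000² = 2.8800 m while stopping
human closes 1.2000·2.4600 = 2.9520 m
margins: 0.0600+0.0000+0.0250 = 0.0850 m
sum ≈ 0.1440+2.8800+2.9520+0.0850 ≈ 6.0610 m = S ✓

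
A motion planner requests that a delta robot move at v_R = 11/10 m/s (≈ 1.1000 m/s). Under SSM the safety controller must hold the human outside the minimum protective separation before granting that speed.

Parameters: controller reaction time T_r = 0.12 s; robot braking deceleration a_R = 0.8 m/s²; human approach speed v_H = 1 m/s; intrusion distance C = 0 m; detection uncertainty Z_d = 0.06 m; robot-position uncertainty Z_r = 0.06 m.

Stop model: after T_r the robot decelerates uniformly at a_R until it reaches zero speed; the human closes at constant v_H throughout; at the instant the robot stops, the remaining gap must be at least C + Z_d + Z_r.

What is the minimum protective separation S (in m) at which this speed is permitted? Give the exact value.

braking lasts T_s = (11/10)/(4/5) = 1.3750 s
robot in T_r: 1.1000·0.1200 = 0.1320 m
robot under decel: 1.1000²/(2·0.8000) = 0.7562 m
human closes 1.0000·1.4950 = 1.4950 m
residual clearance needed = 0.0000+0.0600+0.0600 = 0.1200 m
S_min ≈ 0.1320+0.7562+1.4950+0.1200  ⇒  S_min = 10013/4000 m

S_min = 10013/4000 m = 2.5032 m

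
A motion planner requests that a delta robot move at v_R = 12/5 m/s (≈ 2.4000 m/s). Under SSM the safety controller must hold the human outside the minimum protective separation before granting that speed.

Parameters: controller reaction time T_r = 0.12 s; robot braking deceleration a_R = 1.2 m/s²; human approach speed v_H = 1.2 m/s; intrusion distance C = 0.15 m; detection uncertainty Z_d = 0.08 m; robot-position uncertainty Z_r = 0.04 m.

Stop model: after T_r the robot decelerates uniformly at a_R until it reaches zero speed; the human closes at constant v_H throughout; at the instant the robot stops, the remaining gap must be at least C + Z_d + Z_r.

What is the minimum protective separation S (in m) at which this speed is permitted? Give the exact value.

stop time T_s = (12/5)/(6/5) = 2.0000 s
robot in T_r: 2.4000·0.1200 = 0.2880 m
braking distance = 2.4000²/(2·1.2000) = 2.4000 m
person approaches 1.2000·(0.1200+2.0000) = 2.5440 m
C+Z_d+Z_r = 0.1500+0.0800+0.0400 = 0.2700 m
S_min ≈ 0.2880+2.4000+2.5440+0.2700  ⇒  S_min = 2751/500 m

S_min = 2751/500 m = 5.5020 m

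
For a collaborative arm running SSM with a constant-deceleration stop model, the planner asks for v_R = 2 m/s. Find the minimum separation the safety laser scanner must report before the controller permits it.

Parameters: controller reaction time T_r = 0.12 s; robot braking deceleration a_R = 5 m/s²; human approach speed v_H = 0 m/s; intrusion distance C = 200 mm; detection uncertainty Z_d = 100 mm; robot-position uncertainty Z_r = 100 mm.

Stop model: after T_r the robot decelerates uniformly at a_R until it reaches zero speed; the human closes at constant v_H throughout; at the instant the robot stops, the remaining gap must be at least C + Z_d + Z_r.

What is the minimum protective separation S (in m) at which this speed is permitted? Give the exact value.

S_min = 26/25 m = 1.0400 m

braking lasts T_s = 2/5 = 0.4000 s
robot covers v_R·T_r = 2.0000·0.1200 = 0.2400 m before braking
robot covers 2.0000·0.4000 − ½·5.0000·0.4000² = 0.4000 m while stopping
person approaches 0.0000·(0.1200+0.4000) = 0.0000 m
C+Z_d+Z_r = 0.2000+0.1000+0.1000 = 0.4000 m
S_min ≈ 0.2400+0.4000+0.0000+0.4000  ⇒  S_min = 26/25 m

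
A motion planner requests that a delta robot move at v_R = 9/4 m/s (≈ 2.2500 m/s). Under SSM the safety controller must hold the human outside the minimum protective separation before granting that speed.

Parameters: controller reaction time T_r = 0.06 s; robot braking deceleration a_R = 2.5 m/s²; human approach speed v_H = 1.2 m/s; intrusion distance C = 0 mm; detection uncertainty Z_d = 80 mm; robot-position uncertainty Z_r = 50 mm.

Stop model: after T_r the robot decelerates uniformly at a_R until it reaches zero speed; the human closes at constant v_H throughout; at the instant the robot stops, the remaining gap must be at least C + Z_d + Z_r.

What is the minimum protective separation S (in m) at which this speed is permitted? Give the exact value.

S_min = 4859/2000 m = 2.4295 m

stop time T_s = (9/4)/(5/2) = 0.9000 s
reaction-phase robot travel = 2.2500·0.0600 = 0.1350 m
braking distance = 2.2500²/(2·2.5000) = 1.0125 m
human over T_r+T_s: 1.2000·(0.0600+0.9000) = 1.1520 m
residual clearance needed = 0.0000+0.0800+0.0500 = 0.1300 m
S_min ≈ 0.1350+1.0125+1.1520+0.1300  ⇒  S_min = 4859/2000 m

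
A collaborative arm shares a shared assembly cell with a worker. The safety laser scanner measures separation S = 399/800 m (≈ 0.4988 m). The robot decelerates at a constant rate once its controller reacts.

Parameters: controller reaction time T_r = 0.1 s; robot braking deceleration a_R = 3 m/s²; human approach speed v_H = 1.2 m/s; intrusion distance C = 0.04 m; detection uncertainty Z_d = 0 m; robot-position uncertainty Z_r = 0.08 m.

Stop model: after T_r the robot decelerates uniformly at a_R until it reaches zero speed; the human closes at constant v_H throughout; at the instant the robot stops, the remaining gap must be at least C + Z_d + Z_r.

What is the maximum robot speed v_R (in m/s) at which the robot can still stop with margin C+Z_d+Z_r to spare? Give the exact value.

v_R_max = 9/20 m/s = 0.4500 m/s

at the boundary: (1/6)·v² + (1/2)·v + (-207/800) = 0
  disc = (1/2)² − 4·(1/6)·(-207/800) = 169/400 ; √disc = 13/20
  v_R = (−(1/2) + 13/20) / (2·(1/6)) = 9/20 m/s
check:
T_s = v_R/a_R = (9/20)/3 = 0.1500 s
reaction-phase robot travel = 0.4500·0.1000 = 0.0450 m
robot covers 0.4500·0.1500 − ½·3.0000·0.1500² = 0.0338 m while stopping
person approaches 1.2000·(0.1000+0.1500) = 0.3000 m
margins: 0.0400+0.0000+0.0800 = 0.1200 m
sum ≈ 0.0450+0.0338+0.3000+0.1200 ≈ 0.4988 m = S ✓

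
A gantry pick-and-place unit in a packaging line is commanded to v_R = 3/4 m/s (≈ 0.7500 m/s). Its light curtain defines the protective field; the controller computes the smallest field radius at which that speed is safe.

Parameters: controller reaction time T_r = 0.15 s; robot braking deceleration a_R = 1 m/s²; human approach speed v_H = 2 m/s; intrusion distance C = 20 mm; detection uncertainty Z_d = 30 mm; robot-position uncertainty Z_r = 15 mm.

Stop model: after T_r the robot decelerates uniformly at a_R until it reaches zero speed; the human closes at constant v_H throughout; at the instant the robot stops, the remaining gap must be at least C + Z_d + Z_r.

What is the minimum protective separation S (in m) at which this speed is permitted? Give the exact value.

S_min = 1807/800 m = 2.2588 m

stop time T_s = (3/4)/1 = 0.7500 s
robot covers v_R·T_r = 0.7500·0.1500 = 0.1125 m before braking
robot covers 0.7500·0.7500 − ½·1.0000·0.7500² = 0.2812 m while stopping
human over T_r+T_s: 2.0000·(0.1500+0.7500) = 1.8000 m
residual clearance needed = 0.0200+0.0300+0.0150 = 0.0650 m
S_min ≈ 0.1125+0.2812+1.8000+0.0650  ⇒  S_min = 1807/800 m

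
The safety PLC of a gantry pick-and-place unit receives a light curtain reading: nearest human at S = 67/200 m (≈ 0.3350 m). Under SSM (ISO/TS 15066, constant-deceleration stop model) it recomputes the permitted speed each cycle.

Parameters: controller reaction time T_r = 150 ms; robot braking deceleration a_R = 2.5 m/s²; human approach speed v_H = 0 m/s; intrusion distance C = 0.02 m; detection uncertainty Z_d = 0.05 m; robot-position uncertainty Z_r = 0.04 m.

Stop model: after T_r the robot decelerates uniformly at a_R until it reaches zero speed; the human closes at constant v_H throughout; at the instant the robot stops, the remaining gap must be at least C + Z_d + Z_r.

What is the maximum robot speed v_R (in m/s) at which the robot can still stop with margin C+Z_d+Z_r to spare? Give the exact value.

v_R_max = 3/4 m/s = 0.7500 m/s

collect terms ⇒ (1/5)·v_R² + (3/20)·v_R + (-9/40) = 0
  disc = (3/20)² − 4·(1/5)·(-9/40) = 81/400 ; √disc = 9/20
  v_R = (−(3/20) + 9/20) / (2·(1/5)) = 3/4 m/s
check:
braking lasts T_s = (3/4)/(5/2) = 0.3000 s
robot covers v_R·T_r = 0.7500·0.1500 = 0.1125 m before braking
robot under decel: 0.7500²/(2·2.5000) = 0.1125 m
human closes 0.0000·0.4500 = 0.0000 m
margins: 0.0200+0.0500+0.0400 = 0.1100 m
sum ≈ 0.1125+0.1125+0.0000+0.1100 ≈ 0.3350 m = S ✓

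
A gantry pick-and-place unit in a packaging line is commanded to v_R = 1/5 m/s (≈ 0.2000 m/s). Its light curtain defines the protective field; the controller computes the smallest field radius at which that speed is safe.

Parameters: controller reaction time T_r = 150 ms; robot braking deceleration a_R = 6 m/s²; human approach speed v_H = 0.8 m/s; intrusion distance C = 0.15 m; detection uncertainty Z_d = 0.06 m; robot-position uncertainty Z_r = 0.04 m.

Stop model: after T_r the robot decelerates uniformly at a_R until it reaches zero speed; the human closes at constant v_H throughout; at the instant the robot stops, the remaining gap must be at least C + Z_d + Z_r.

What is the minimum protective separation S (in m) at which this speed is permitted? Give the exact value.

S_min = 43/100 m = 0.4300 m

braking lasts T_s = (1/5)/6 = 0.0333 s
robot in T_r: 0.2000·0.1500 = 0.0300 m
braking distance = 0.2000²/(2·6.0000) = 0.0033 m
human closes 0.8000·0.1833 = 0.1467 m
residual clearance needed = 0.1500+0.0600+0.0400 = 0.2500 m
S_min ≈ 0.0300+0.0033+0.1467+0.2500  ⇒  S_min = 43/100 m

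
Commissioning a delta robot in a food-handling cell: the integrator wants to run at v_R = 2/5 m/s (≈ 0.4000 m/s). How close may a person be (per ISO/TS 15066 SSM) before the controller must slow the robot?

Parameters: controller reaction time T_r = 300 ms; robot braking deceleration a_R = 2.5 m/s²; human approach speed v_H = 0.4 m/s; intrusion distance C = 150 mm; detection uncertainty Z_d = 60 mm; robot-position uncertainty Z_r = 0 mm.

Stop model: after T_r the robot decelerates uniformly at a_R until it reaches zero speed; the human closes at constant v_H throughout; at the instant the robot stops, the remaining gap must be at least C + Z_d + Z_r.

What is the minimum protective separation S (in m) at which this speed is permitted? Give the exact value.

S_min = 273/500 m = 0.5460 m

braking lasts T_s = (2/5)/(5/2) = 0.1600 s
robot covers v_R·T_r = 0.4000·0.3000 = 0.1200 m before braking
robot under decel: 0.4000²/(2·2.5000) = 0.0320 m
person approaches 0.4000·(0.3000+0.1600) = 0.1840 m
residual clearance needed = 0.1500+0.0600+0.0000 = 0.2100 m
S_min ≈ 0.1200+0.0320+0.1840+0.2100  ⇒  S_min = 273/500 m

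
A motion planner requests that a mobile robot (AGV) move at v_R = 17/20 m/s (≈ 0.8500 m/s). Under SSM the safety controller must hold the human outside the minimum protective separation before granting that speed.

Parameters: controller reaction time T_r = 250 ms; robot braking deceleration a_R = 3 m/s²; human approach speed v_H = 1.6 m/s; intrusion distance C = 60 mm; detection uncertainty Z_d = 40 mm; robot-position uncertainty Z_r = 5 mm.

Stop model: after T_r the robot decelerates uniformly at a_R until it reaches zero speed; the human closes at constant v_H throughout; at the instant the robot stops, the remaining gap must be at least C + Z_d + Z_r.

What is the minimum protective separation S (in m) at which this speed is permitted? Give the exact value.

stop time T_s = (17/20)/3 = 0.2833 s
robot covers v_R·T_r = 0.8500·0.2500 = 0.2125 m before braking
braking distance = 0.8500²/(2·3.0000) = 0.1204 m
human over T_r+T_s: 1.6000·(0.2500+0.2833) = 0.8533 m
residual clearance needed = 0.0600+0.0400+0.0050 = 0.1050 m
S_min ≈ 0.2125+0.1204+0.8533+0.1050  ⇒  S_min = 1033/800 m

S_min = 1033/800 m = 1.2913 m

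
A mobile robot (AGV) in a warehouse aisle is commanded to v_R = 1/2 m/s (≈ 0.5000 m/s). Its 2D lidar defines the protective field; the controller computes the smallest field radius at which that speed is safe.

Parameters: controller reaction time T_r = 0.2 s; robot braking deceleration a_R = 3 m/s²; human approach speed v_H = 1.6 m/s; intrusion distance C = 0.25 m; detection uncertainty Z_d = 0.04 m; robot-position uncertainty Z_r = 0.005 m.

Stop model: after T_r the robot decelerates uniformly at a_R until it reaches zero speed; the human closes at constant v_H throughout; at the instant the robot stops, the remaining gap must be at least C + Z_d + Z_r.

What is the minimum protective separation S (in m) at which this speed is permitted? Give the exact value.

braking lasts T_s = (1/2)/3 = 0.1667 s
reaction-phase robot travel = 0.5000·0.2000 = 0.1000 m
braking distance = 0.5000²/(2·3.0000) = 0.0417 m
human over T_r+T_s: 1.6000·(0.2000+0.1667) = 0.5867 m
margins: 0.2500+0.0400+0.0050 = 0.2950 m
S_min ≈ 0.1000+0.0417+0.5867+0.2950  ⇒  S_min = 307/300 m

S_min = 307/300 m = 1.0233 m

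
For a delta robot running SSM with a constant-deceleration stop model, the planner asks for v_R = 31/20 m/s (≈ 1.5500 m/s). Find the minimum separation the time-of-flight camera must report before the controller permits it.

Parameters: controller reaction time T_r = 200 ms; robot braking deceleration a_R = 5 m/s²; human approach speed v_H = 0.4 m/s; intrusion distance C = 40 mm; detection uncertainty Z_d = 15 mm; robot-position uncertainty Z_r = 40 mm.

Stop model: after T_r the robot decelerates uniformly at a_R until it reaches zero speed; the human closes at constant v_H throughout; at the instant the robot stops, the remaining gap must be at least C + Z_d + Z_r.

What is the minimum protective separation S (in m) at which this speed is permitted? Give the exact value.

braking lasts T_s = (31/20)/5 = 0.3100 s
robot covers v_R·T_r = 1.5500·0.2000 = 0.3100 m before braking
robot covers 1.5500·0.3100 − ½·5.0000·0.3100² = 0.2402 m while stopping
human closes 0.4000·0.5100 = 0.2040 m
C+Z_d+Z_r = 0.0400+0.0150+0.0400 = 0.0950 m
S_min ≈ 0.3100+0.2402+0.2040+0.0950  ⇒  S_min = 3397/4000 m

S_min = 3397/4000 m = 0.8492 m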